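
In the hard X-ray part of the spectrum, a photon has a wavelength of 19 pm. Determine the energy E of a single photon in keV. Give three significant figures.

65.3 keV

(h = 6.62607015e-34 J·s, c = 2.99792458e8 m/s, 1 eV = 1.602176634e-19 J.)
In SI units: λ = 19 pm = 1.9e-11 m.
The photon relation is E = hc/λ, giving E = 1.045e-14 J.
Converting to keV: E = 65.25 keV ≈ 65.3 keV.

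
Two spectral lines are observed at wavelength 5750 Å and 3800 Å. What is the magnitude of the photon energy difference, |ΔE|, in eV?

Using E = hc/λ: E₁ = 3.455 × 10^-19 J, E₂ = 5.227 × 10^-19 J.
|ΔE| = |3.455 × 10^-19 − 5.227 × 10^-19| = 1.77 × 10^-19 J = 1.11 eV.

1.11 eV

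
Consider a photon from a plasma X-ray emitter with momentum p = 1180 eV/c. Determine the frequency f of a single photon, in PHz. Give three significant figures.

Use h = 6.62607015·10^-34 J·s, c = 2.99792458·10^8 m/s, 1 eV = 1.602176634·10^-19 J.
First convert: p = 1180 eV/c = 6.3063·10^-25 kg·m/s.
For a photon f = pc/h, so f = 2.853·10^17 Hz.
Converting to PHz: f = 285.3 PHz ≈ 285 PHz.

285 PHz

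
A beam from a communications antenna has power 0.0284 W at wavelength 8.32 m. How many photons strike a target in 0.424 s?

Total energy: E_total = P·t = 0.0284 × 0.424 = 0.01204 J.
Per-photon energy: E = 2.388e-26 J.
N = E_total / E_photon = 5.04e23.

5.04e23 photons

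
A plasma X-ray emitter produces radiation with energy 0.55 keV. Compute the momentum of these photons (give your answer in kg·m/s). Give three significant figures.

2.94e-25 kg·m/s

Convert to SI: E = 0.55 keV = 8.8120e-17 J.
Since p = E/c for a photon, p = 2.939e-25 kg·m/s.
So p ≈ 2.94e-25 kg·m/s.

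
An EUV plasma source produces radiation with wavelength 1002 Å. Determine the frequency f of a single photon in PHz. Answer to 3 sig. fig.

First convert: λ = 1002 Å = 1.002 × 10^-7 m.
Apply f = c/λ: f = 2.992 × 10^15 Hz.
Converting to PHz: f = 2.992 PHz ≈ 2.99 PHz.

2.99 PHz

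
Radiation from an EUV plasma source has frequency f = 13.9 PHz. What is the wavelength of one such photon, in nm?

(c = 2.99792458·10^8 m/s.)
First convert: f = 13.9 PHz = 1.39·10^16 Hz.
For a photon λ = c/f, so λ = 2.157·10^-8 m.
Converting to nm: λ = 21.57 nm ≈ 21.6 nm.

21.6 nm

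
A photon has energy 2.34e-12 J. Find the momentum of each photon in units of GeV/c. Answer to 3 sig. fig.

The photon relation is p = E/c, giving p = 7.805e-21 kg·m/s.
Converting to GeV/c: p = 0.01461 GeV/c ≈ 0.0146 GeV/c.

0.0146 GeV/c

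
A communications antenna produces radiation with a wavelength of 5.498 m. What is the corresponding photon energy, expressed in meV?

2.26e-4 meV

(h = 6.62607015e-34 J·s, c = 2.99792458e8 m/s, 1 eV = 1.602176634e-19 J.)
Apply E = hc/λ: E = 3.613e-26 J.
Converting to meV: E = 2.255e-4 meV ≈ 2.26e-4 meV.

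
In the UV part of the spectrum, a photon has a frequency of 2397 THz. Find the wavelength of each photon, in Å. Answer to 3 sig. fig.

Use c = 2.99792458·10^8 m/s.
Convert to SI: f = 2397 THz = 2.397·10^15 Hz.
Since λ = c/f for a photon, λ = 1.251·10^-7 m.
Converting to Å: λ = 1251 Å ≈ 1250 Å.

1250 Å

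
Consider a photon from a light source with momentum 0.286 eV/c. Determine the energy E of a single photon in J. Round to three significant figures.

4.58e-20 J

First convert: p = 0.286 eV/c = 1.5285e-28 kg·m/s.
The photon relation is E = pc, giving E = 4.582e-20 J.
So E ≈ 4.58e-20 J.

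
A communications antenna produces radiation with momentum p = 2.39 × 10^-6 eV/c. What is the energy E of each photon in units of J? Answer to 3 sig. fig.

First convert: p = 2.39 × 10^-6 eV/c = 1.2773 × 10^-33 kg·m/s.
For a photon E = pc, so E = 3.829 × 10^-25 J.
So E ≈ 3.83 × 10^-25 J.

3.83 × 10^-25 J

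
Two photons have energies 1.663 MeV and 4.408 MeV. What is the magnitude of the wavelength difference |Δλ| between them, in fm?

464 fm

Using λ = hc/E: λ₁ = 7.4555e-13 m, λ₂ = 2.8127e-13 m.
|Δλ| = |7.4555e-13 − 2.8127e-13| = 4.64e-13 m = 464 fm.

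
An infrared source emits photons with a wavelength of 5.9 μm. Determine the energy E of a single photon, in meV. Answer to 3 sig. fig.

210 meV

In SI units: λ = 5.9 μm = 5.9 × 10^-6 m.
For a photon E = hc/λ, so E = 3.367 × 10^-20 J.
Converting to meV: E = 210.1 meV ≈ 210 meV.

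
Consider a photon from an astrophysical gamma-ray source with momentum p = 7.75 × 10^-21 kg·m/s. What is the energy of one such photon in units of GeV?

0.0145 GeV

Use c = 2.99792458 × 10^8 m/s, 1 eV = 1.602176634 × 10^-19 J.
Apply E = pc: E = 2.323 × 10^-12 J.
Converting to GeV: E = 0.01450 GeV ≈ 0.0145 GeV.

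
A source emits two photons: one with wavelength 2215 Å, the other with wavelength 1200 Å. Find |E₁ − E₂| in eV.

Using E = hc/λ: E₁ = 8.9682 × 10^-19 J, E₂ = 1.6554 × 10^-18 J.
|ΔE| = |8.9682 × 10^-19 − 1.6554 × 10^-18| = 7.59 × 10^-19 J = 4.73 eV.

4.73 eV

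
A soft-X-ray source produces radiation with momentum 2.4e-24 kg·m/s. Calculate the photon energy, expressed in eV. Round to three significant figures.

(c = 2.99792458e8 m/s, 1 eV = 1.602176634e-19 J.)
For a photon E = pc, so E = 7.195e-16 J.
Converting to eV: E = 4491 eV ≈ 4490 eV.

4490 eV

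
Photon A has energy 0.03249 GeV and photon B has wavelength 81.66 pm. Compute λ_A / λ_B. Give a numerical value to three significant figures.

λ_A = 3.816e-14 m (from energy = 0.03249 GeV, via λ = hc/E).
λ_B = 8.166e-11 m (from wavelength = 81.66 pm, via λ given directly).
Ratio = 3.816e-14 / 8.166e-11 = 4.67e-4.

4.67e-4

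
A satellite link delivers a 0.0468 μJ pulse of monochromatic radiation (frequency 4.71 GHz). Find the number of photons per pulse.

Per-photon energy: E = 3.121e-24 J (from frequency = 4.71 GHz).
N = E_total / E_photon = 4.68e-8 J / 3.121e-24 J = 1.50e16.

1.50e16 photons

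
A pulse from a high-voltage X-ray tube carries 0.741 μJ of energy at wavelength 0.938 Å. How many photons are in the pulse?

3.50e8 photons

Per-photon energy: E = 2.118e-15 J (from wavelength = 0.938 Å).
N = E_total / E_photon = 7.41e-7 J / 2.118e-15 J = 3.50e8.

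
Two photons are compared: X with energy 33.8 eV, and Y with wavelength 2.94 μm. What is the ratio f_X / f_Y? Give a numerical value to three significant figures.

80.1

f_X = 8.173·10^15 Hz (from energy = 33.8 eV, via f = E/h).
f_Y = 1.020·10^14 Hz (from wavelength = 2.94 μm, via f = c/λ).
Ratio = 8.173·10^15 / 1.020·10^14 = 80.1.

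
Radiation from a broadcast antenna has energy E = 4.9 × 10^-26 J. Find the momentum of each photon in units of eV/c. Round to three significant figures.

Use c = 2.99792458 × 10^8 m/s, 1 eV = 1.602176634 × 10^-19 J.
Since p = E/c for a photon, p = 1.634 × 10^-34 kg·m/s.
Converting to eV/c: p = 3.058 × 10^-7 eV/c ≈ 3.06 × 10^-7 eV/c.

3.06 × 10^-7 eV/c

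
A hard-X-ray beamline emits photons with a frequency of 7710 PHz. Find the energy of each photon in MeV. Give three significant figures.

Use h = 6.62607015·10^-34 J·s, 1 eV = 1.602176634·10^-19 J.
First convert: f = 7710 PHz = 7.71·10^18 Hz.
The photon relation is E = hf, giving E = 5.109·10^-15 J.
Converting to MeV: E = 0.03189 MeV ≈ 0.0319 MeV.

0.0319 MeV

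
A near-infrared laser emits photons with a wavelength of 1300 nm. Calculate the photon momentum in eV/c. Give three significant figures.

Use h = 6.62607015 × 10^-34 J·s, c = 2.99792458 × 10^8 m/s, 1 eV = 1.602176634 × 10^-19 J.
Convert to SI: λ = 1300 nm = 1.3 × 10^-6 m.
The photon relation is p = h/λ, giving p = 5.097 × 10^-28 kg·m/s.
Converting to eV/c: p = 0.9537 eV/c ≈ 0.954 eV/c.

0.954 eV/c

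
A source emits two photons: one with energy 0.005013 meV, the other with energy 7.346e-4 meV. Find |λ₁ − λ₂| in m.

Using λ = hc/E: λ₁ = 0.24733 m, λ₂ = 1.6878 m.
|Δλ| = |0.24733 − 1.6878| = 1.44 m.

1.44 m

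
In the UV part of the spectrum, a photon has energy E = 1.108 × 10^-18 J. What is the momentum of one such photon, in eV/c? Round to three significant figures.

6.92 eV/c

Take c = 2.99792458 × 10^8 m/s, 1 eV = 1.602176634 × 10^-19 J.
The photon relation is p = E/c, giving p = 3.696 × 10^-27 kg·m/s.
Converting to eV/c: p = 6.916 eV/c ≈ 6.92 eV/c.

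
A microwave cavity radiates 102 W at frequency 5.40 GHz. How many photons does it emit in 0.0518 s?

1.48·10^24 photons

Total energy: E_total = P·t = 102 × 0.0518 = 5.284 J.
Per-photon energy: E = 3.578·10^-24 J.
N = E_total / E_photon = 1.48·10^24.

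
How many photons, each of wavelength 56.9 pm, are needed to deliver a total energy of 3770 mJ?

Per-photon energy: E = 3.491 × 10^-15 J (from wavelength = 56.9 pm).
N = E_total / E_photon = 3.77 J / 3.491 × 10^-15 J = 1.08 × 10^15.

1.08 × 10^15 photons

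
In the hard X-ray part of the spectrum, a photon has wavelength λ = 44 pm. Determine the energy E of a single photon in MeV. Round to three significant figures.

0.0282 MeV

First convert: λ = 44 pm = 4.4 × 10^-11 m.
Since E = hc/λ for a photon, E = 4.515 × 10^-15 J.
Converting to MeV: E = 0.02818 MeV ≈ 0.0282 MeV.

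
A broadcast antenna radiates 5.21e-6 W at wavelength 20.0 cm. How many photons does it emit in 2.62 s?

Total energy: E_total = P·t = 5.21e-6 × 2.62 = 1.365e-5 J.
Per-photon energy: E = 9.932e-25 J.
N = E_total / E_photon = 1.37e19.

1.37e19 photons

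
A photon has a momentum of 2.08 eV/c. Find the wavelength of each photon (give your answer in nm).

First convert: p = 2.08 eV/c = 1.1116e-27 kg·m/s.
Apply λ = h/p: λ = 5.961e-7 m.
Converting to nm: λ = 596.1 nm ≈ 596 nm.

596 nm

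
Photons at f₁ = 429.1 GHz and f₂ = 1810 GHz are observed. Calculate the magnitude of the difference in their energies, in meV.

Using E = hf: E₁ = 2.8432 × 10^-22 J, E₂ = 1.1993 × 10^-21 J.
|ΔE| = |2.8432 × 10^-22 − 1.1993 × 10^-21| = 9.15 × 10^-22 J = 5.71 meV.

5.71 meV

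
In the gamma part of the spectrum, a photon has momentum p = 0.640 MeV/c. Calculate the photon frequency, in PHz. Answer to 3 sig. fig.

Convert to SI: p = 0.640 MeV/c = 3.4203·10^-22 kg·m/s.
For a photon f = pc/h, so f = 1.548·10^20 Hz.
Converting to PHz: f = 154800 PHz ≈ 1.55·10^5 PHz.

1.55·10^5 PHz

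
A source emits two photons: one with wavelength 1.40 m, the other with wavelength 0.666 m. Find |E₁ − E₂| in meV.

9.76e-4 meV

Using E = hc/λ: E₁ = 1.419e-25 J, E₂ = 2.983e-25 J.
|ΔE| = |1.419e-25 − 2.983e-25| = 1.56e-25 J = 9.76e-4 meV.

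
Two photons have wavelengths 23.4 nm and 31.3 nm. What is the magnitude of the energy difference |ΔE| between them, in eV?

Using E = hc/λ: E₁ = 8.489 × 10^-18 J, E₂ = 6.346 × 10^-18 J.
|ΔE| = |8.489 × 10^-18 − 6.346 × 10^-18| = 2.14 × 10^-18 J = 13.4 eV.

13.4 eV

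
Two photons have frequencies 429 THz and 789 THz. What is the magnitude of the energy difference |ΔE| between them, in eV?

Using E = hf: E₁ = 2.843·10^-19 J, E₂ = 5.228·10^-19 J.
|ΔE| = |2.843·10^-19 − 5.228·10^-19| = 2.39·10^-19 J = 1.49 eV.

1.49 eV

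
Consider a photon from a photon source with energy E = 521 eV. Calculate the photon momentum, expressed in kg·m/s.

First convert: E = 521 eV = 8.3473e-17 J.
The photon relation is p = E/c, giving p = 2.784e-25 kg·m/s.
So p ≈ 2.78e-25 kg·m/s.

2.78e-25 kg·m/s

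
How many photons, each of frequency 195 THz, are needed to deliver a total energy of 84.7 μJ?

Per-photon energy: E = 1.292 × 10^-19 J (from frequency = 195 THz).
N = E_total / E_photon = 8.47 × 10^-5 J / 1.292 × 10^-19 J = 6.56 × 10^14.

6.56 × 10^14 photons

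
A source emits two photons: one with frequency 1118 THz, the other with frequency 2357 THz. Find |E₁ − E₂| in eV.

5.12 eV

Using E = hf: E₁ = 7.4079 × 10^-19 J, E₂ = 1.5618 × 10^-18 J.
|ΔE| = |7.4079 × 10^-19 − 1.5618 × 10^-18| = 8.21 × 10^-19 J = 5.12 eV.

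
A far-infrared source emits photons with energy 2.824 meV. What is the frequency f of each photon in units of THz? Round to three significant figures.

0.683 THz

In SI units: E = 2.824 meV = 4.5245 × 10^-22 J.
For a photon f = E/h, so f = 6.828 × 10^11 Hz.
Converting to THz: f = 0.6828 THz ≈ 0.683 THz.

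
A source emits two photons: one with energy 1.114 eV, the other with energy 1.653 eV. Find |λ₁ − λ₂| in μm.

0.363 μm

Using λ = hc/E: λ₁ = 1.1130 × 10^-6 m, λ₂ = 7.5006 × 10^-7 m.
|Δλ| = |1.1130 × 10^-6 − 7.5006 × 10^-7| = 3.63 × 10^-7 m = 0.363 μm.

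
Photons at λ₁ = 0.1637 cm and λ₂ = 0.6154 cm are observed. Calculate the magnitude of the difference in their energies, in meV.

0.556 meV

Using E = hc/λ: E₁ = 1.2135e-22 J, E₂ = 3.2279e-23 J.
|ΔE| = |1.2135e-22 − 3.2279e-23| = 8.91e-23 J = 0.556 meV.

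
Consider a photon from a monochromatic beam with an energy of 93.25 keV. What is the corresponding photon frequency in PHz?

First convert: E = 93.25 keV = 1.4940 × 10^-14 J.
Since f = E/h for a photon, f = 2.255 × 10^19 Hz.
Converting to PHz: f = 22550 PHz ≈ 2.25 × 10^4 PHz.

2.25 × 10^4 PHz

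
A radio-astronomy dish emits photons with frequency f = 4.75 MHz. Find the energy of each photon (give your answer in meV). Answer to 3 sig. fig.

1.96e-5 meV

First convert: f = 4.75 MHz = 4.75e6 Hz.
The photon relation is E = hf, giving E = 3.147e-27 J.
Converting to meV: E = 1.964e-5 meV ≈ 1.96e-5 meV.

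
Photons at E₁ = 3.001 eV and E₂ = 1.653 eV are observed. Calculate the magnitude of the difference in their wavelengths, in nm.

Using λ = hc/E: λ₁ = 4.1314e-7 m, λ₂ = 7.5006e-7 m.
|Δλ| = |4.1314e-7 − 7.5006e-7| = 3.37e-7 m = 337 nm.

337 nm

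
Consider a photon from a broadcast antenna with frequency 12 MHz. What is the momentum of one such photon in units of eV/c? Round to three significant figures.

4.96·10^-8 eV/c

First convert: f = 12 MHz = 1.2·10^7 Hz.
The photon relation is p = hf/c, giving p = 2.652·10^-35 kg·m/s.
Converting to eV/c: p = 4.963·10^-8 eV/c ≈ 4.96·10^-8 eV/c.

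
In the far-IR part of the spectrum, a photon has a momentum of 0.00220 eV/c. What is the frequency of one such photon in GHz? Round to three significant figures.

532 GHz

Use h = 6.62607015e-34 J·s, c = 2.99792458e8 m/s, 1 eV = 1.602176634e-19 J.
In SI units: p = 0.00220 eV/c = 1.1757e-30 kg·m/s.
Apply f = pc/h: f = 5.320e11 Hz.
Converting to GHz: f = 532.0 GHz ≈ 532 GHz.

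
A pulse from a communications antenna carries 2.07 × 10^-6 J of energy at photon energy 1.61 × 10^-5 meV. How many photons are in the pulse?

Per-photon energy: E = 2.580 × 10^-27 J (from energy = 1.61 × 10^-5 meV).
N = E_total / E_photon = 2.07 × 10^-6 J / 2.580 × 10^-27 J = 8.02 × 10^20.

8.02 × 10^20 photons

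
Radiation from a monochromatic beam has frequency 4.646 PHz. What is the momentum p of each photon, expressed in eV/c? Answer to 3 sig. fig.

In SI units: f = 4.646 PHz = 4.646e15 Hz.
Since p = hf/c for a photon, p = 1.027e-26 kg·m/s.
Converting to eV/c: p = 19.21 eV/c ≈ 19.2 eV/c.

19.2 eV/c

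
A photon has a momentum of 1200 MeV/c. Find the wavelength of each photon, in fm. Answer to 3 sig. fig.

1.03 fm

(h = 6.62607015e-34 J·s, c = 2.99792458e8 m/s, 1 eV = 1.602176634e-19 J.)
Convert to SI: p = 1200 MeV/c = 6.4131e-19 kg·m/s.
Since λ = h/p for a photon, λ = 1.033e-15 m.
Converting to fm: λ = 1.033 fm ≈ 1.03 fm.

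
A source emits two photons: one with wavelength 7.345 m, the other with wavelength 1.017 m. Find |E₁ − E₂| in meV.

1.05e-3 meV

Using E = hc/λ: E₁ = 2.7045e-26 J, E₂ = 1.9532e-25 J.
|ΔE| = |2.7045e-26 − 1.9532e-25| = 1.68e-25 J = 1.05e-3 meV.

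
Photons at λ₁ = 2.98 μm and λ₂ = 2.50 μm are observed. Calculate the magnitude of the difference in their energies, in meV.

Using E = hc/λ: E₁ = 6.666e-20 J, E₂ = 7.946e-20 J.
|ΔE| = |6.666e-20 − 7.946e-20| = 1.28e-20 J = 79.9 meV.

79.9 meV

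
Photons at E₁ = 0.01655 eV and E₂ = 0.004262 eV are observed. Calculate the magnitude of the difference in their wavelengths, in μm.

216 μm

Using λ = hc/E: λ₁ = 7.4915 × 10^-5 m, λ₂ = 2.9091 × 10^-4 m.
|Δλ| = |7.4915 × 10^-5 − 2.9091 × 10^-4| = 2.16 × 10^-4 m = 216 μm.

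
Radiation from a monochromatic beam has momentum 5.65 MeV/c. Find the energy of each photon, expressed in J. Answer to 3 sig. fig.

9.05e-13 J

Convert to SI: p = 5.65 MeV/c = 3.0195e-21 kg·m/s.
Apply E = pc: E = 9.052e-13 J.
So E ≈ 9.05e-13 J.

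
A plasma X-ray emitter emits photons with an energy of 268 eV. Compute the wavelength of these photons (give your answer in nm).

First convert: E = 268 eV = 4.2938e-17 J.
For a photon λ = hc/E, so λ = 4.626e-9 m.
Converting to nm: λ = 4.626 nm ≈ 4.63 nm.

4.63 nm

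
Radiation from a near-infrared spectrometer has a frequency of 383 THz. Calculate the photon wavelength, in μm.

0.783 μm

Use c = 2.99792458e8 m/s.
Convert to SI: f = 383 THz = 3.83e14 Hz.
Apply λ = c/f: λ = 7.827e-7 m.
Converting to μm: λ = 0.7827 μm ≈ 0.783 μm.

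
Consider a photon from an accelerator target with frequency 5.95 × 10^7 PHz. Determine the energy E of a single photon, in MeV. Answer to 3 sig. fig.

(h = 6.62607015 × 10^-34 J·s, 1 eV = 1.602176634 × 10^-19 J.)
Convert to SI: f = 5.95 × 10^7 PHz = 5.95 × 10^22 Hz.
Apply E = hf: E = 3.943 × 10^-11 J.
Converting to MeV: E = 246.1 MeV ≈ 246 MeV.

246 MeV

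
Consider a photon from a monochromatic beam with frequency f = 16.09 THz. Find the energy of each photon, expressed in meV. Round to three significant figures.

(h = 6.62607015e-34 J·s, 1 eV = 1.602176634e-19 J.)
In SI units: f = 16.09 THz = 1.609e13 Hz.
Apply E = hf: E = 1.066e-20 J.
Converting to meV: E = 66.54 meV ≈ 66.5 meV.

66.5 meV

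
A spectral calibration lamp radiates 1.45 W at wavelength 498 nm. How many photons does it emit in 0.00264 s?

Total energy: E_total = P·t = 1.45 × 0.00264 = 0.003828 J.
Per-photon energy: E = 3.989 × 10^-19 J.
N = E_total / E_photon = 9.60 × 10^15.

9.60 × 10^15 photons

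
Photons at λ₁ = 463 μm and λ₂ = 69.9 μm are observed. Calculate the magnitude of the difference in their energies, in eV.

Using E = hc/λ: E₁ = 4.290 × 10^-22 J, E₂ = 2.842 × 10^-21 J.
|ΔE| = |4.290 × 10^-22 − 2.842 × 10^-21| = 2.41 × 10^-21 J = 0.0151 eV.

0.0151 eV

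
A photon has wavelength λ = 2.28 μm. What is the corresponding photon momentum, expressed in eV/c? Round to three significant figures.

Convert to SI: λ = 2.28 μm = 2.28e-6 m.
The photon relation is p = h/λ, giving p = 2.906e-28 kg·m/s.
Converting to eV/c: p = 0.5438 eV/c ≈ 0.544 eV/c.

0.544 eV/c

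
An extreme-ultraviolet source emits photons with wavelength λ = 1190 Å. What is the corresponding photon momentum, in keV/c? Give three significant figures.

0.0104 keV/c

First convert: λ = 1190 Å = 1.19 × 10^-7 m.
Apply p = h/λ: p = 5.568 × 10^-27 kg·m/s.
Converting to keV/c: p = 0.01042 keV/c ≈ 0.0104 keV/c.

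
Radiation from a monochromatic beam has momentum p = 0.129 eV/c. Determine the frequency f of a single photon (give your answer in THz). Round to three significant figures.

Use h = 6.62607015 × 10^-34 J·s, c = 2.99792458 × 10^8 m/s, 1 eV = 1.602176634 × 10^-19 J.
In SI units: p = 0.129 eV/c = 6.8941 × 10^-29 kg·m/s.
The photon relation is f = pc/h, giving f = 3.119 × 10^13 Hz.
Converting to THz: f = 31.19 THz ≈ 31.2 THz.

31.2 THz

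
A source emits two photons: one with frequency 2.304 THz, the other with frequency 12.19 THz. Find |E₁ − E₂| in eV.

Using E = hf: E₁ = 1.5266e-21 J, E₂ = 8.0772e-21 J.
|ΔE| = |1.5266e-21 − 8.0772e-21| = 6.55e-21 J = 0.0409 eV.

0.0409 eV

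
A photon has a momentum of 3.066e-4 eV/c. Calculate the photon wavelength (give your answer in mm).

4.04 mm

(h = 6.62607015e-34 J·s, c = 2.99792458e8 m/s, 1 eV = 1.602176634e-19 J.)
First convert: p = 3.066e-4 eV/c = 1.6386e-31 kg·m/s.
Apply λ = h/p: λ = 0.004044 m.
Converting to mm: λ = 4.044 mm ≈ 4.04 mm.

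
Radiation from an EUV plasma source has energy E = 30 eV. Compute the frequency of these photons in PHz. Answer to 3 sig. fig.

7.25 PHz

Take h = 6.62607015 × 10^-34 J·s, 1 eV = 1.602176634 × 10^-19 J.
First convert: E = 30 eV = 4.8065 × 10^-18 J.
For a photon f = E/h, so f = 7.254 × 10^15 Hz.
Converting to PHz: f = 7.254 PHz ≈ 7.25 PHz.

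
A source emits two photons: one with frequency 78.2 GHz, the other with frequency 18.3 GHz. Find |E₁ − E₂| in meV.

Using E = hf: E₁ = 5.182 × 10^-23 J, E₂ = 1.213 × 10^-23 J.
|ΔE| = |5.182 × 10^-23 − 1.213 × 10^-23| = 3.97 × 10^-23 J = 0.248 meV.

0.248 meV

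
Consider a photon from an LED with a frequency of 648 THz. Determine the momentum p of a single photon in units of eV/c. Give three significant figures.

2.68 eV/c

In SI units: f = 648 THz = 6.48e14 Hz.
Since p = hf/c for a photon, p = 1.432e-27 kg·m/s.
Converting to eV/c: p = 2.680 eV/c ≈ 2.68 eV/c.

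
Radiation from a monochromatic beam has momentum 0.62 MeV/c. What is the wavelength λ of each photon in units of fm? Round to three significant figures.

2000 fm

In SI units: p = 0.62 MeV/c = 3.3135e-22 kg·m/s.
Since λ = h/p for a photon, λ = 2.000e-12 m.
Converting to fm: λ = 2000 fm ≈ 2000 fm.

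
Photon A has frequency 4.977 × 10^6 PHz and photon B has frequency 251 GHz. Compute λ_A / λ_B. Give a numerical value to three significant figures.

5.04 × 10^-11

λ_A = 6.024 × 10^-14 m (from frequency = 4.977 × 10^6 PHz, via λ = c/f).
λ_B = 0.001194 m (from frequency = 251 GHz, via λ = c/f).
Ratio = 6.024 × 10^-14 / 0.001194 = 5.04 × 10^-11.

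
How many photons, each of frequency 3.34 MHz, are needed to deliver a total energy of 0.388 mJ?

Per-photon energy: E = 2.213e-27 J (from frequency = 3.34 MHz).
N = E_total / E_photon = 3.88e-4 J / 2.213e-27 J = 1.75e23.

1.75e23 photons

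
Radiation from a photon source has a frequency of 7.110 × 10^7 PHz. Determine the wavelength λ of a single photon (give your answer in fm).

Take c = 2.99792458 × 10^8 m/s.
In SI units: f = 7.110 × 10^7 PHz = 7.110 × 10^22 Hz.
For a photon λ = c/f, so λ = 4.216 × 10^-15 m.
Converting to fm: λ = 4.216 fm ≈ 4.22 fm.

4.22 fm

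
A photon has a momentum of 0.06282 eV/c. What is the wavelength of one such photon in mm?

0.0197 mm

First convert: p = 0.06282 eV/c = 3.3573e-29 kg·m/s.
For a photon λ = h/p, so λ = 1.974e-5 m.
Converting to mm: λ = 0.01974 mm ≈ 0.0197 mm.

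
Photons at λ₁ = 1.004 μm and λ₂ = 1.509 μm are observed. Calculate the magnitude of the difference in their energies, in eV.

Using E = hc/λ: E₁ = 1.9785e-19 J, E₂ = 1.3164e-19 J.
|ΔE| = |1.9785e-19 − 1.3164e-19| = 6.62e-20 J = 0.413 eV.

0.413 eV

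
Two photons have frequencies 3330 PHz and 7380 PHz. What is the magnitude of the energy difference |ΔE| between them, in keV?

16.7 keV

Using E = hf: E₁ = 2.206 × 10^-15 J, E₂ = 4.890 × 10^-15 J.
|ΔE| = |2.206 × 10^-15 − 4.890 × 10^-15| = 2.68 × 10^-15 J = 16.7 keV.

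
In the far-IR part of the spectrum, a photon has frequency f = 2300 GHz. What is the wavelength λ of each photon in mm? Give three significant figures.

(c = 2.99792458e8 m/s.)
First convert: f = 2300 GHz = 2.3e12 Hz.
The photon relation is λ = c/f, giving λ = 1.303e-4 m.
Converting to mm: λ = 0.1303 mm ≈ 0.130 mm.

0.130 mm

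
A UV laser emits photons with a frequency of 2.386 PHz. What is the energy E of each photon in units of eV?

9.87 eV

First convert: f = 2.386 PHz = 2.386·10^15 Hz.
For a photon E = hf, so E = 1.581·10^-18 J.
Converting to eV: E = 9.868 eV ≈ 9.87 eV.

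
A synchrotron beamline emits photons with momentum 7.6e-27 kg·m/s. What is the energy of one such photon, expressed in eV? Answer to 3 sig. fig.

(c = 2.99792458e8 m/s, 1 eV = 1.602176634e-19 J.)
Since E = pc for a photon, E = 2.278e-18 J.
Converting to eV: E = 14.22 eV ≈ 14.2 eV.

14.2 eV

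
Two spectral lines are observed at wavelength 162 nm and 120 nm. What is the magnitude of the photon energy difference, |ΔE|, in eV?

2.68 eV

Using E = hc/λ: E₁ = 1.226 × 10^-18 J, E₂ = 1.655 × 10^-18 J.
|ΔE| = |1.226 × 10^-18 − 1.655 × 10^-18| = 4.29 × 10^-19 J = 2.68 eV.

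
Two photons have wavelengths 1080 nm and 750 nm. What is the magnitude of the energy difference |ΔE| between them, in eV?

Using E = hc/λ: E₁ = 1.839e-19 J, E₂ = 2.649e-19 J.
|ΔE| = |1.839e-19 − 2.649e-19| = 8.09e-20 J = 0.505 eV.

0.505 eV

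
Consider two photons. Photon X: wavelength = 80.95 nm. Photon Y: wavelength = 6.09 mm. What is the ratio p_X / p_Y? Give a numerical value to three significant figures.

7.52·10^4

p_X = 8.185·10^-27 kg·m/s (from wavelength = 80.95 nm, via p = h/λ).
p_Y = 1.088·10^-31 kg·m/s (from wavelength = 6.09 mm, via p = h/λ).
Ratio = 8.185·10^-27 / 1.088·10^-31 = 7.52·10^4.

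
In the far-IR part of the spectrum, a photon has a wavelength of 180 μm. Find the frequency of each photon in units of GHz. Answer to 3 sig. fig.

1670 GHz

(c = 2.99792458e8 m/s.)
In SI units: λ = 180 μm = 1.80e-4 m.
For a photon f = c/λ, so f = 1.666e12 Hz.
Converting to GHz: f = 1666 GHz ≈ 1670 GHz.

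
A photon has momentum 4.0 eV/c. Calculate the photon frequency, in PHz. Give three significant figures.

First convert: p = 4.0 eV/c = 2.1377 × 10^-27 kg·m/s.
Since f = pc/h for a photon, f = 9.672 × 10^14 Hz.
Converting to PHz: f = 0.9672 PHz ≈ 0.967 PHz.

0.967 PHz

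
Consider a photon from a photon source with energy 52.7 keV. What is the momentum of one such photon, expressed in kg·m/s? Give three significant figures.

(c = 2.99792458·10^8 m/s, 1 eV = 1.602176634·10^-19 J.)
First convert: E = 52.7 keV = 8.4435·10^-15 J.
The photon relation is p = E/c, giving p = 2.816·10^-23 kg·m/s.
So p ≈ 2.82·10^-23 kg·m/s.

2.82·10^-23 kg·m/s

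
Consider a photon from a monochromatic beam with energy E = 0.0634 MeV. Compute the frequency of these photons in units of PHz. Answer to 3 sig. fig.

Take h = 6.62607015·10^-34 J·s, 1 eV = 1.602176634·10^-19 J.
In SI units: E = 0.0634 MeV = 1.0158·10^-14 J.
For a photon f = E/h, so f = 1.533·10^19 Hz.
Converting to PHz: f = 15330 PHz ≈ 1.53·10^4 PHz.

1.53·10^4 PHz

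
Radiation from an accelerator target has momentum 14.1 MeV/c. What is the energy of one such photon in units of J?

2.26·10^-12 J

Take c = 2.99792458·10^8 m/s, 1 eV = 1.602176634·10^-19 J.
In SI units: p = 14.1 MeV/c = 7.5354·10^-21 kg·m/s.
Apply E = pc: E = 2.259·10^-12 J.
So E ≈ 2.26·10^-12 J.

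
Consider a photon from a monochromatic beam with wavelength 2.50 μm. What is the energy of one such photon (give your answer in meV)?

Use h = 6.62607015 × 10^-34 J·s, c = 2.99792458 × 10^8 m/s, 1 eV = 1.602176634 × 10^-19 J.
First convert: λ = 2.50 μm = 2.50 × 10^-6 m.
Since E = hc/λ for a photon, E = 7.946 × 10^-20 J.
Converting to meV: E = 495.9 meV ≈ 496 meV.

496 meV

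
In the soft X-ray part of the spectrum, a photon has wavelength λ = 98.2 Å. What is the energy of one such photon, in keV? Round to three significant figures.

First convert: λ = 98.2 Å = 9.82e-9 m.
Since E = hc/λ for a photon, E = 2.023e-17 J.
Converting to keV: E = 0.1263 keV ≈ 0.126 keV.

0.126 keV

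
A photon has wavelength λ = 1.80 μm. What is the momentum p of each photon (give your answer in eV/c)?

0.689 eV/c

First convert: λ = 1.80 μm = 1.80·10^-6 m.
The photon relation is p = h/λ, giving p = 3.681·10^-28 kg·m/s.
Converting to eV/c: p = 0.6888 eV/c ≈ 0.689 eV/c.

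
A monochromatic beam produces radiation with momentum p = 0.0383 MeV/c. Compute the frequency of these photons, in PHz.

Use h = 6.62607015 × 10^-34 J·s, c = 2.99792458 × 10^8 m/s, 1 eV = 1.602176634 × 10^-19 J.
In SI units: p = 0.0383 MeV/c = 2.0469 × 10^-23 kg·m/s.
Apply f = pc/h: f = 9.261 × 10^18 Hz.
Converting to PHz: f = 9261 PHz ≈ 9260 PHz.

9260 PHz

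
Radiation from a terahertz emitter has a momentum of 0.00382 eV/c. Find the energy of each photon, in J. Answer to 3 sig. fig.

In SI units: p = 0.00382 eV/c = 2.0415e-30 kg·m/s.
The photon relation is E = pc, giving E = 6.120e-22 J.
So E ≈ 6.12e-22 J.

6.12e-22 J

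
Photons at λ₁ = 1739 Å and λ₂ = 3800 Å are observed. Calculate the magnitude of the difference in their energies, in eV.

Using E = hc/λ: E₁ = 1.1423 × 10^-18 J, E₂ = 5.2275 × 10^-19 J.
|ΔE| = |1.1423 × 10^-18 − 5.2275 × 10^-19| = 6.20 × 10^-19 J = 3.87 eV.

3.87 eV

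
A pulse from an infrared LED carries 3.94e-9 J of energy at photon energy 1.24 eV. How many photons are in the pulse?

1.98e10 photons

Per-photon energy: E = 1.987e-19 J (from energy = 1.24 eV).
N = E_total / E_photon = 3.94e-9 J / 1.987e-19 J = 1.98e10.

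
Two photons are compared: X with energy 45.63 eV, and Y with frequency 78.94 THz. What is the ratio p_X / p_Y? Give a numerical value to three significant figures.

p_X = 2.439e-26 kg·m/s (from energy = 45.63 eV, via p = E/c).
p_Y = 1.745e-28 kg·m/s (from frequency = 78.94 THz, via p = hf/c).
Ratio = 2.439e-26 / 1.745e-28 = 140.

140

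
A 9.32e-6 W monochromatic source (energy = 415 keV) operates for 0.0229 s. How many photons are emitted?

Total energy: E_total = P·t = 9.32e-6 × 0.0229 = 2.134e-7 J.
Per-photon energy: E = 6.649e-14 J.
N = E_total / E_photon = 3.21e6.

3.21e6 photons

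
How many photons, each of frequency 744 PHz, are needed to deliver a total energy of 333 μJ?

6.75e11 photons

Per-photon energy: E = 4.930e-16 J (from frequency = 744 PHz).
N = E_total / E_photon = 3.33e-4 J / 4.930e-16 J = 6.75e11.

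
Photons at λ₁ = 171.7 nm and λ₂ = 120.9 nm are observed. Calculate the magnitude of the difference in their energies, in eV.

3.03 eV

Using E = hc/λ: E₁ = 1.1569·10^-18 J, E₂ = 1.6430·10^-18 J.
|ΔE| = |1.1569·10^-18 − 1.6430·10^-18| = 4.86·10^-19 J = 3.03 eV.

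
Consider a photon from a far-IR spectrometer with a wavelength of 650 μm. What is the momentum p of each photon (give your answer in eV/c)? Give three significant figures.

Use h = 6.62607015 × 10^-34 J·s, c = 2.99792458 × 10^8 m/s, 1 eV = 1.602176634 × 10^-19 J.
First convert: λ = 650 μm = 6.5 × 10^-4 m.
Since p = h/λ for a photon, p = 1.019 × 10^-30 kg·m/s.
Converting to eV/c: p = 0.001907 eV/c ≈ 1.91 × 10^-3 eV/c.

1.91 × 10^-3 eV/c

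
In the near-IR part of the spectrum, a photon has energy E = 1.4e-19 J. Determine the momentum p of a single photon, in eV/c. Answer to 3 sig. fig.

The photon relation is p = E/c, giving p = 4.670e-28 kg·m/s.
Converting to eV/c: p = 0.8738 eV/c ≈ 0.874 eV/c.

0.874 eV/c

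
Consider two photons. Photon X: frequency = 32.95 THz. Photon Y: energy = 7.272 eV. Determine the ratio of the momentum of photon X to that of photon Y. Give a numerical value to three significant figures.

p_X = 7.283·10^-29 kg·m/s (from frequency = 32.95 THz, via p = hf/c).
p_Y = 3.886·10^-27 kg·m/s (from energy = 7.272 eV, via p = E/c).
Ratio = 7.283·10^-29 / 3.886·10^-27 = 0.0187.

0.0187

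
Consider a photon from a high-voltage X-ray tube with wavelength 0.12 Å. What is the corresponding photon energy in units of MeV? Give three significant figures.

0.103 MeV

Take h = 6.62607015e-34 J·s, c = 2.99792458e8 m/s, 1 eV = 1.602176634e-19 J.
Convert to SI: λ = 0.12 Å = 1.2e-11 m.
For a photon E = hc/λ, so E = 1.655e-14 J.
Converting to MeV: E = 0.1033 MeV ≈ 0.103 MeV.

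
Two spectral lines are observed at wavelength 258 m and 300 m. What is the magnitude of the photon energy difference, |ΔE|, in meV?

Using E = hc/λ: E₁ = 7.699e-28 J, E₂ = 6.621e-28 J.
|ΔE| = |7.699e-28 − 6.621e-28| = 1.08e-28 J = 6.73e-7 meV.

6.73e-7 meV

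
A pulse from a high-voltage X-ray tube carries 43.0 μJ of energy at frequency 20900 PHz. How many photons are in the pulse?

Per-photon energy: E = 1.385 × 10^-14 J (from frequency = 20900 PHz).
N = E_total / E_photon = 4.30 × 10^-5 J / 1.385 × 10^-14 J = 3.11 × 10^9.

3.11 × 10^9 photons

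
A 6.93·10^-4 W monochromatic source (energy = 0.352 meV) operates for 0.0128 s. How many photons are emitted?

Total energy: E_total = P·t = 6.93·10^-4 × 0.0128 = 8.870·10^-6 J.
Per-photon energy: E = 5.640·10^-23 J.
N = E_total / E_photon = 1.57·10^17.

1.57·10^17 photons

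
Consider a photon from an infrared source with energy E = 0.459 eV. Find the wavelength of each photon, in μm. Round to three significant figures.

Take h = 6.62607015 × 10^-34 J·s, c = 2.99792458 × 10^8 m/s, 1 eV = 1.602176634 × 10^-19 J.
Convert to SI: E = 0.459 eV = 7.3540 × 10^-20 J.
Apply λ = hc/E: λ = 2.701 × 10^-6 m.
Converting to μm: λ = 2.701 μm ≈ 2.70 μm.

2.70 μm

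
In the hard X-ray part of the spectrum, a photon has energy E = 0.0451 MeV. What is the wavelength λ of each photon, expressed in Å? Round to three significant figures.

0.275 Å

Convert to SI: E = 0.0451 MeV = 7.2258 × 10^-15 J.
The photon relation is λ = hc/E, giving λ = 2.749 × 10^-11 m.
Converting to Å: λ = 0.2749 Å ≈ 0.275 Å.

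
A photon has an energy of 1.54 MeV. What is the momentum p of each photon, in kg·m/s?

8.23e-22 kg·m/s

First convert: E = 1.54 MeV = 2.4674e-13 J.
Apply p = E/c: p = 8.230e-22 kg·m/s.
So p ≈ 8.23e-22 kg·m/s.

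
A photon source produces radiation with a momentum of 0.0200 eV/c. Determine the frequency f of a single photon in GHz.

4840 GHz

In SI units: p = 0.0200 eV/c = 1.0689e-29 kg·m/s.
The photon relation is f = pc/h, giving f = 4.836e12 Hz.
Converting to GHz: f = 4836 GHz ≈ 4840 GHz.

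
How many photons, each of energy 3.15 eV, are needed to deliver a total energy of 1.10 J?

2.18 × 10^18 photons

Per-photon energy: E = 5.047 × 10^-19 J (from energy = 3.15 eV).
N = E_total / E_photon = 1.10 J / 5.047 × 10^-19 J = 2.18 × 10^18.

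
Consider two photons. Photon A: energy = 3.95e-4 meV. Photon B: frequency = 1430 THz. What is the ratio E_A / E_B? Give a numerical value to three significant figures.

E_A = 6.329e-26 J (from energy = 3.95e-4 meV, via E given directly).
E_B = 9.475e-19 J (from frequency = 1430 THz, via E = hf).
Ratio = 6.329e-26 / 9.475e-19 = 6.68e-8.

6.68e-8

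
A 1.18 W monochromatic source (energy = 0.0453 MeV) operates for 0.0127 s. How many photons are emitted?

Total energy: E_total = P·t = 1.18 × 0.0127 = 0.01499 J.
Per-photon energy: E = 7.258e-15 J.
N = E_total / E_photon = 2.06e12.

2.06e12 photons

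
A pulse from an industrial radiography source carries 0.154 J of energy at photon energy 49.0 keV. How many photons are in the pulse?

Per-photon energy: E = 7.851 × 10^-15 J (from energy = 49.0 keV).
N = E_total / E_photon = 0.154 J / 7.851 × 10^-15 J = 1.96 × 10^13.

1.96 × 10^13 photons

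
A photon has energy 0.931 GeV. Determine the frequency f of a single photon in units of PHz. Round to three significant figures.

2.25 × 10^8 PHz

Convert to SI: E = 0.931 GeV = 1.4916 × 10^-10 J.
Since f = E/h for a photon, f = 2.251 × 10^23 Hz.
Converting to PHz: f = 2.251 × 10^8 PHz ≈ 2.25 × 10^8 PHz.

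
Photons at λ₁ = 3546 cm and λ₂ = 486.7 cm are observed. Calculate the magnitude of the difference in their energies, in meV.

Using E = hc/λ: E₁ = 5.6019 × 10^-27 J, E₂ = 4.0815 × 10^-26 J.
|ΔE| = |5.6019 × 10^-27 − 4.0815 × 10^-26| = 3.52 × 10^-26 J = 2.20 × 10^-4 meV.

2.20 × 10^-4 meV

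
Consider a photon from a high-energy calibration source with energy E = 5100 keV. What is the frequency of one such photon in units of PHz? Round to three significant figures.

1.23e6 PHz

Use h = 6.62607015e-34 J·s, 1 eV = 1.602176634e-19 J.
In SI units: E = 5100 keV = 8.1711e-13 J.
The photon relation is f = E/h, giving f = 1.233e21 Hz.
Converting to PHz: f = 1.233e6 PHz ≈ 1.23e6 PHz.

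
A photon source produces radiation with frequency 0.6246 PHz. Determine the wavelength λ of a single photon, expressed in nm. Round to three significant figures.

480 nm

Take c = 2.99792458·10^8 m/s.
First convert: f = 0.6246 PHz = 6.246·10^14 Hz.
For a photon λ = c/f, so λ = 4.800·10^-7 m.
Converting to nm: λ = 480.0 nm ≈ 480 nm.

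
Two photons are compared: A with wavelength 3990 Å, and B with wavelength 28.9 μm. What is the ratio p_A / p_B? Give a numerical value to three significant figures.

p_A = 1.661e-27 kg·m/s (from wavelength = 3990 Å, via p = h/λ).
p_B = 2.293e-29 kg·m/s (from wavelength = 28.9 μm, via p = h/λ).
Ratio = 1.661e-27 / 2.293e-29 = 72.4.

72.4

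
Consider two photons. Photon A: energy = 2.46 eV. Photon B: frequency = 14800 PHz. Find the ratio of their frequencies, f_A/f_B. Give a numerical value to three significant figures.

4.02 × 10^-5

f_A = 5.948 × 10^14 Hz (from energy = 2.46 eV, via f = E/h).
f_B = 1.480 × 10^19 Hz (from frequency = 14800 PHz, via f given directly).
Ratio = 5.948 × 10^14 / 1.480 × 10^19 = 4.02 × 10^-5.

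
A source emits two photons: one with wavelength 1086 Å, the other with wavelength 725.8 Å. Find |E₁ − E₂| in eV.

Using E = hc/λ: E₁ = 1.8291 × 10^-18 J, E₂ = 2.7369 × 10^-18 J.
|ΔE| = |1.8291 × 10^-18 − 2.7369 × 10^-18| = 9.08 × 10^-19 J = 5.67 eV.

5.67 eV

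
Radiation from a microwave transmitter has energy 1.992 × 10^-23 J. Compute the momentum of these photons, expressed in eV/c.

Use c = 2.99792458 × 10^8 m/s, 1 eV = 1.602176634 × 10^-19 J.
Since p = E/c for a photon, p = 6.645 × 10^-32 kg·m/s.
Converting to eV/c: p = 1.243 × 10^-4 eV/c ≈ 1.24 × 10^-4 eV/c.

1.24 × 10^-4 eV/c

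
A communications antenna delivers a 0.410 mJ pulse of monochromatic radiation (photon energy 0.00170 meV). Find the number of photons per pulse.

1.51e21 photons

Per-photon energy: E = 2.724e-25 J (from energy = 0.00170 meV).
N = E_total / E_photon = 4.10e-4 J / 2.724e-25 J = 1.51e21.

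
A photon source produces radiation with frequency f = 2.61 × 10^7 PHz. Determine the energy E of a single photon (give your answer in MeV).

(h = 6.62607015 × 10^-34 J·s, 1 eV = 1.602176634 × 10^-19 J.)
Convert to SI: f = 2.61 × 10^7 PHz = 2.61 × 10^22 Hz.
The photon relation is E = hf, giving E = 1.729 × 10^-11 J.
Converting to MeV: E = 107.9 MeV ≈ 108 MeV.

108 MeV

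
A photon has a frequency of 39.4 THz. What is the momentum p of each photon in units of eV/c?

0.163 eV/c

(h = 6.62607015·10^-34 J·s, c = 2.99792458·10^8 m/s, 1 eV = 1.602176634·10^-19 J.)
First convert: f = 39.4 THz = 3.94·10^13 Hz.
The photon relation is p = hf/c, giving p = 8.708·10^-29 kg·m/s.
Converting to eV/c: p = 0.1629 eV/c ≈ 0.163 eV/c.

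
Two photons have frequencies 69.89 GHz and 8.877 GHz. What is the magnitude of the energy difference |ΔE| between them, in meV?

0.252 meV

Using E = hf: E₁ = 4.6310 × 10^-23 J, E₂ = 5.8820 × 10^-24 J.
|ΔE| = |4.6310 × 10^-23 − 5.8820 × 10^-24| = 4.04 × 10^-23 J = 0.252 meV.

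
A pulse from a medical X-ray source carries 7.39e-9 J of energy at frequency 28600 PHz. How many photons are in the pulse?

Per-photon energy: E = 1.895e-14 J (from frequency = 28600 PHz).
N = E_total / E_photon = 7.39e-9 J / 1.895e-14 J = 3.90e5.

3.90e5 photons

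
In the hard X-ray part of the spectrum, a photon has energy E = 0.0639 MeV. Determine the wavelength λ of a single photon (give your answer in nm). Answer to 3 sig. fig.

0.0194 nm

(h = 6.62607015e-34 J·s, c = 2.99792458e8 m/s, 1 eV = 1.602176634e-19 J.)
In SI units: E = 0.0639 MeV = 1.0238e-14 J.
For a photon λ = hc/E, so λ = 1.940e-11 m.
Converting to nm: λ = 0.01940 nm ≈ 0.0194 nm.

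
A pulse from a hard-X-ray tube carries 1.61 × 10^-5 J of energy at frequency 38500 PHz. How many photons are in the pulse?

6.31 × 10^8 photons

Per-photon energy: E = 2.551 × 10^-14 J (from frequency = 38500 PHz).
N = E_total / E_photon = 1.61 × 10^-5 J / 2.551 × 10^-14 J = 6.31 × 10^8.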